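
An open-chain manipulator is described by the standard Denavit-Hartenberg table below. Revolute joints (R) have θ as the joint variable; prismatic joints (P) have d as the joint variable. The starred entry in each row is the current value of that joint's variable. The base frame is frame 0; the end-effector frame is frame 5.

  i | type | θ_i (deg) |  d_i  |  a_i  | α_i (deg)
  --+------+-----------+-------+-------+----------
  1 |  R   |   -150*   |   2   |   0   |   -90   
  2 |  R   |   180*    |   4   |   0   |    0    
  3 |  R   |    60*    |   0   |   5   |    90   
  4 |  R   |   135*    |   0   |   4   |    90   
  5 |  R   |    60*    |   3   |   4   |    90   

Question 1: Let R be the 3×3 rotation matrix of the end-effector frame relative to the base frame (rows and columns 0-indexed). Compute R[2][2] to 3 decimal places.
-0.280

End-effector z-axis (col 2 of R) = (-0.3340,-0.8999,-0.2803)
R[2][2] = -0.2803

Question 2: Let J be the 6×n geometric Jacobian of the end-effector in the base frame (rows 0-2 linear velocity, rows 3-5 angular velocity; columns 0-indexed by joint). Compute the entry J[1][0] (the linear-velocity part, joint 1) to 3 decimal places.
9.027

axis z_0 = ẑ; lever o_n−o_0 = (9.0266,-6.7558,2.7610)
cross product → J_v[:, 0] = (6.7558,9.0266,-0.0000)
J_ω[:, 0] = z_0
entry J[1][0] = 9.0266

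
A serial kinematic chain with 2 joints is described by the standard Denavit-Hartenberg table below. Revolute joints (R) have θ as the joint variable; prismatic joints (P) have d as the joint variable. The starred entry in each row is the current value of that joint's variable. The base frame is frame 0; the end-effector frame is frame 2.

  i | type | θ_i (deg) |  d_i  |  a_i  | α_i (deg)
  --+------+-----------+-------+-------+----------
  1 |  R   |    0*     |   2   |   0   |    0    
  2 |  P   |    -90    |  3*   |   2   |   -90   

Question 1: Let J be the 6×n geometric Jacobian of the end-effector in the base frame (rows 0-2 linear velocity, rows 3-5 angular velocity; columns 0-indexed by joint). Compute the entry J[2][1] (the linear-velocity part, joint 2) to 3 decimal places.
1.000

prismatic axis z_1 = (0.0000,0.0000,1.0000)
J_v[:, 1] = z_1; J_ω[:, 1] = (0,0,0)
entry J[2][1] = 1.0000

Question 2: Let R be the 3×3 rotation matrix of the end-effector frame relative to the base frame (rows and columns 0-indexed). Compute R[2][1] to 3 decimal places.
End-effector y-axis (col 1 of R) = (0.0000,0.0000,-1.0000)
R[2][1] = -1.0000

-1.000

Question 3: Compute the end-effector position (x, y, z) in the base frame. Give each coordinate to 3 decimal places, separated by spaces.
0.000 -2.000 5.000

after link 1: o_1 = (0.0000, 0.0000, 2.0000)
after link 2: o_2 = (0.0000, -2.0000, 5.0000)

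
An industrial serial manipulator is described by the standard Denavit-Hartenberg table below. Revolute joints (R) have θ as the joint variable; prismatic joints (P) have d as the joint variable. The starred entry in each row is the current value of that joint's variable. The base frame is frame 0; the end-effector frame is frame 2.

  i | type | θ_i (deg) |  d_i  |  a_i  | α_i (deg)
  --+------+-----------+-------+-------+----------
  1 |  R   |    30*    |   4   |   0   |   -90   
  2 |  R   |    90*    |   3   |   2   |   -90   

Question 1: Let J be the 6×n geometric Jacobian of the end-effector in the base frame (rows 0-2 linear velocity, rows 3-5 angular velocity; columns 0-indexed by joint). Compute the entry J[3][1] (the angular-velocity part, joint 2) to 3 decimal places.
axis z_1 = (-0.5000,0.8660,0.0000); lever o_n−o_1 = (-1.5000,2.5981,-2.0000)
cross product → J_v[:, 1] = (-1.7321,-1.0000,0.0000)
J_ω[:, 1] = z_1
entry J[3][1] = -0.5000

-0.500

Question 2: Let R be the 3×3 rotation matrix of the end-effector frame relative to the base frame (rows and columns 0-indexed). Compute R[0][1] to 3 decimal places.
End-effector y-axis (col 1 of R) = (0.5000,-0.8660,-0.0000)
R[0][1] = 0.5000

0.500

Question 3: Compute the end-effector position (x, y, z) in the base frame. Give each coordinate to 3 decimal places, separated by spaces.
-1.500 2.598 2.000

after link 1: o_1 = (0.0000, 0.0000, 4.0000)
after link 2: o_2 = (-1.5000, 2.5981, 2.0000)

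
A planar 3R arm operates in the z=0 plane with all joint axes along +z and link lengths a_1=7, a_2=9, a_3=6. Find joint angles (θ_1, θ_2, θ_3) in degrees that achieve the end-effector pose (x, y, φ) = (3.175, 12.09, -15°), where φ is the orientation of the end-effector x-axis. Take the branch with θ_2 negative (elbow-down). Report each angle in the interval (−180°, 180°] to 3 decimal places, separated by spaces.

wrist centre = target − a_3·(cos φ, sin φ) = (-2.6206, 13.6429)
cos θ_2 = (192.9964−7²−9²)/(2·7·9) = 0.5000; θ_2 = -60.0019° (elbow-down)
β = atan2(13.6429,-2.6206) = 100.8730°; ψ = atan2(-7.7944,11.4997) = -34.1289°
θ_1 = β − ψ = 135.0019°
θ_3 = φ − θ_1 − θ_2 = -90.0001° (wrapped to (-180°,180°])

135.002 -60.002 -90.000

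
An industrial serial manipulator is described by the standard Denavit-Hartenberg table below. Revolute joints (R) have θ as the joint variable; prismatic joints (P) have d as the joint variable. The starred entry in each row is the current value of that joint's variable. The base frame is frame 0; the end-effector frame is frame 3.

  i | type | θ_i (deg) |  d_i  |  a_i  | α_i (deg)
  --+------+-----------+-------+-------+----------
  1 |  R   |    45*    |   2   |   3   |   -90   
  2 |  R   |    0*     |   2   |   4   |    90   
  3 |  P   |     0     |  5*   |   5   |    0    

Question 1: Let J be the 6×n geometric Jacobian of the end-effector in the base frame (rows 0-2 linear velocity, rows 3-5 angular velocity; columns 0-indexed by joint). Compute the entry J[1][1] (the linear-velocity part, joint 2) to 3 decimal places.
3.536

axis z_1 = (-0.7071,0.7071,0.0000); lever o_n−o_1 = (4.9497,7.7782,5.0000)
cross product → J_v[:, 1] = (3.5355,3.5355,-9.0000)
J_ω[:, 1] = z_1
entry J[1][1] = 3.5355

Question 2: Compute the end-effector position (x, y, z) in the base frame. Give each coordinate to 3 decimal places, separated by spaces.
7.071 9.899 7.000

after link 1: o_1 = (2.1213, 2.1213, 2.0000)
after link 2: o_2 = (3.5355, 6.3640, 2.0000)
after link 3: o_3 = (7.0711, 9.8995, 7.0000)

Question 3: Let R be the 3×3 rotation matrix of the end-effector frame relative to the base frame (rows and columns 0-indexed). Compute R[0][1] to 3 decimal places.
-0.707

End-effector y-axis (col 1 of R) = (-0.7071,0.7071,0.0000)
R[0][1] = -0.7071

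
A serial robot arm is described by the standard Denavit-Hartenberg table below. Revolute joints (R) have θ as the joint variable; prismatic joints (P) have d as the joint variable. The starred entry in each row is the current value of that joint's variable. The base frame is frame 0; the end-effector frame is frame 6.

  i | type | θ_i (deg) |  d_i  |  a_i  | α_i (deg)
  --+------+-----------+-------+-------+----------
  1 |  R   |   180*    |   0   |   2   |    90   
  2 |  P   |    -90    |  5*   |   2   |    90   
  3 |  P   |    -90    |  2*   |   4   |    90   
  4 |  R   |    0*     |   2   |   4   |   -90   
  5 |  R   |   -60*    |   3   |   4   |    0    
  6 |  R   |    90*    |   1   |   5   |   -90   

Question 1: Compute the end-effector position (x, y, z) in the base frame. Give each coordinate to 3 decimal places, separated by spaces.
4.000 -9.330 0.964

after link 1: o_1 = (-2.0000, 0.0000, 0.0000)
after link 2: o_2 = (-2.0000, 5.0000, -2.0000)
after link 3: o_3 = (0.0000, 1.0000, -2.0000)
after link 4: o_4 = (0.0000, -3.0000, -0.0000)
after link 5: o_5 = (3.0000, -5.0000, 3.4641)
after link 6: o_6 = (4.0000, -9.3301, 0.9641)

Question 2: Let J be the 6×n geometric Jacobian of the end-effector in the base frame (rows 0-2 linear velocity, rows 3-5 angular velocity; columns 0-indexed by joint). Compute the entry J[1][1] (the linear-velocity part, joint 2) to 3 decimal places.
prismatic axis z_1 = (0.0000,1.0000,0.0000)
J_v[:, 1] = z_1; J_ω[:, 1] = (0,0,0)
entry J[1][1] = 1.0000

1.000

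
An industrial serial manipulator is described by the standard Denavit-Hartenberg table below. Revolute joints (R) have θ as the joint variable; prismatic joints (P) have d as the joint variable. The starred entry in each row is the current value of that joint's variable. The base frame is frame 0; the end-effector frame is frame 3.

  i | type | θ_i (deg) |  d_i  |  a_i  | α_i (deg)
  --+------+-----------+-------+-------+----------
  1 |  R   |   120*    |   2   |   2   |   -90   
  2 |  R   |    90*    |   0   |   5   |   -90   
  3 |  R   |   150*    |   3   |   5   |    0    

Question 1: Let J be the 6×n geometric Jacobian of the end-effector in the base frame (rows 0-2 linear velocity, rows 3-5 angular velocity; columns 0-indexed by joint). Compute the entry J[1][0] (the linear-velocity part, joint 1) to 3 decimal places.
2.665

axis z_0 = ẑ; lever o_n−o_0 = (2.6651,0.3840,1.3301)
cross product → J_v[:, 0] = (-0.3840,2.6651,0.0000)
J_ω[:, 0] = z_0
entry J[1][0] = 2.6651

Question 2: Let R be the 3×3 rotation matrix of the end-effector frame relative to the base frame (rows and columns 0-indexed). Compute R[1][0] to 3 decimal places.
0.250

End-effector x-axis (col 0 of R) = (0.4330,0.2500,0.8660)
R[1][0] = 0.2500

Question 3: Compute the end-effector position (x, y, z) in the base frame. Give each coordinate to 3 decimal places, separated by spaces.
2.665 0.384 1.330

after link 1: o_1 = (-1.0000, 1.7321, 2.0000)
after link 2: o_2 = (-1.0000, 1.7321, -3.0000)
after link 3: o_3 = (2.6651, 0.3840, 1.3301)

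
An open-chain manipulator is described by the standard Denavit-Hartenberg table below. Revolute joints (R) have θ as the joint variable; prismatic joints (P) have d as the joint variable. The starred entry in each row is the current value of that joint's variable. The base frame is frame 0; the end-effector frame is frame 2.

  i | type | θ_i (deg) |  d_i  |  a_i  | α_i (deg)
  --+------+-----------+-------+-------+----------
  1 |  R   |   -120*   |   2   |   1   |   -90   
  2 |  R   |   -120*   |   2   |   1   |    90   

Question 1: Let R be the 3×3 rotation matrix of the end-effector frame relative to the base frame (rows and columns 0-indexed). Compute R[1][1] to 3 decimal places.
End-effector y-axis (col 1 of R) = (0.8660,-0.5000,0.0000)
R[1][1] = -0.5000

-0.500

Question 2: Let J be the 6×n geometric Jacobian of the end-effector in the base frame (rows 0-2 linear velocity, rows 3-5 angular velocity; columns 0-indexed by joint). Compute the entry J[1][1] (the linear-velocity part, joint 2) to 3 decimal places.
axis z_1 = (0.8660,-0.5000,0.0000); lever o_n−o_1 = (1.9821,-0.5670,0.8660)
cross product → J_v[:, 1] = (-0.4330,-0.7500,0.5000)
J_ω[:, 1] = z_1
entry J[1][1] = -0.7500

-0.750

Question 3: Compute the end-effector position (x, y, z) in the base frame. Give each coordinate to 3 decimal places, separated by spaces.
1.482 -1.433 2.866

after link 1: o_1 = (-0.5000, -0.8660, 2.0000)
after link 2: o_2 = (1.4821, -1.4330, 2.8660)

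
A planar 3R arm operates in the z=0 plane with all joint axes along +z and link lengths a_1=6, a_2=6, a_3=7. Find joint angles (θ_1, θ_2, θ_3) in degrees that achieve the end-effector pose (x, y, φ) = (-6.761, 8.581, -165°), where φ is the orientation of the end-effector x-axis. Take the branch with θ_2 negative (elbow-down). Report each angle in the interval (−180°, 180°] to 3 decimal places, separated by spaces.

119.993 -59.992 134.999

wrist centre = target − a_3·(cos φ, sin φ) = (0.0005, 10.3927)
cos θ_2 = (108.0089−6²−6²)/(2·6·6) = 0.5001; θ_2 = -59.9918° (elbow-down)
β = atan2(10.3927,0.0005) = 89.9973°; ψ = atan2(-5.1957,9.0007) = -29.9959°
θ_1 = β − ψ = 119.9933°
θ_3 = φ − θ_1 − θ_2 = 134.9986° (wrapped to (-180°,180°])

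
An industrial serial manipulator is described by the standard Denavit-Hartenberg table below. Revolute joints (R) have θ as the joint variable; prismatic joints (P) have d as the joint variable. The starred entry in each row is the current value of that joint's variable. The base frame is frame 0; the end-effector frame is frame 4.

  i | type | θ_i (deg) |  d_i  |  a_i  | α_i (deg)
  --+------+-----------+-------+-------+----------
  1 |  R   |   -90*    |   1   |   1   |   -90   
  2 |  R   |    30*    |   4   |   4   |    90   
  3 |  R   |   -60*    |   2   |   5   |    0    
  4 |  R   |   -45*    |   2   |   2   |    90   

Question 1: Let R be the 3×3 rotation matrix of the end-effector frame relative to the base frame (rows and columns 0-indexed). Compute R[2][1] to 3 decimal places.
0.866

End-effector y-axis (col 1 of R) = (0.0000,-0.5000,0.8660)
R[2][1] = 0.8660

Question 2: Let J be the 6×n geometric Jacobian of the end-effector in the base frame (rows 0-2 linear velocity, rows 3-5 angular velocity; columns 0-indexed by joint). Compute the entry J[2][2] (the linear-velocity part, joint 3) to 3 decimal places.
axis z_2 = (0.0000,-0.5000,0.8660); lever o_n−o_2 = (-6.2620,-3.7168,2.4729)
cross product → J_v[:, 2] = (1.9824,-5.4230,-3.1310)
J_ω[:, 2] = z_2
entry J[2][2] = -3.1310

-3.131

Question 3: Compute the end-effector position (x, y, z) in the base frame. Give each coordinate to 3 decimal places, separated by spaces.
after link 1: o_1 = (0.0000, -1.0000, 1.0000)
after link 2: o_2 = (4.0000, -4.4641, -1.0000)
after link 3: o_3 = (-0.3301, -7.6292, -0.5179)
after link 4: o_4 = (-2.2620, -8.1809, 1.4729)

-2.262 -8.181 1.473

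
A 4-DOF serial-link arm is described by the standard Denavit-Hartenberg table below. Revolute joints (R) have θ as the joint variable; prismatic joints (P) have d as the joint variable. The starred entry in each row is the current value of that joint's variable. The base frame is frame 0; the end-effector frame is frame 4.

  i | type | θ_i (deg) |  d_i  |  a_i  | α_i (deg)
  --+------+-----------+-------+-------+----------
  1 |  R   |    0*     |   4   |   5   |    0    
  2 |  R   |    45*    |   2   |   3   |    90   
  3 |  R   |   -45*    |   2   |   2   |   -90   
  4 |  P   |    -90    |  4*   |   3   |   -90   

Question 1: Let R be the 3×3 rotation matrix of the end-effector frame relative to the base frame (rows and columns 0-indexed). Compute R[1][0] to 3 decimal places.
-0.707

End-effector x-axis (col 0 of R) = (0.7071,-0.7071,-0.0000)
R[1][0] = -0.7071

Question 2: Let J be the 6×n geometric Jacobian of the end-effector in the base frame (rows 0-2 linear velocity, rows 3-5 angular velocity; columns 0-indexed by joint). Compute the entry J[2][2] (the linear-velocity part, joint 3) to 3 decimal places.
4.243

axis z_2 = (0.7071,-0.7071,0.0000); lever o_n−o_2 = (6.5355,-0.5355,1.4142)
cross product → J_v[:, 2] = (-1.0000,-1.0000,4.2426)
J_ω[:, 2] = z_2
entry J[2][2] = 4.2426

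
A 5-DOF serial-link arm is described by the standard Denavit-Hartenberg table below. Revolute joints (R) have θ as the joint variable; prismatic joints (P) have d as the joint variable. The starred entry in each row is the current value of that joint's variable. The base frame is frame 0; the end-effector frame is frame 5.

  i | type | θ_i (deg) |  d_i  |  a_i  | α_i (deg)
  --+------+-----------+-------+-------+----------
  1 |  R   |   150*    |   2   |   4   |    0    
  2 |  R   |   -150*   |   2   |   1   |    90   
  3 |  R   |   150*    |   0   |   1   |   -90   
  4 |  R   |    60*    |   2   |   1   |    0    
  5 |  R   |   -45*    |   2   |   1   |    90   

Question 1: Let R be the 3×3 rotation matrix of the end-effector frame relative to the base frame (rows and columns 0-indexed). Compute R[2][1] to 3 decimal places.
-0.866

End-effector y-axis (col 1 of R) = (-0.5000,-0.0000,-0.8660)
R[2][1] = -0.8660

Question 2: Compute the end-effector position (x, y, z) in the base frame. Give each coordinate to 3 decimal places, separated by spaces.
-6.600 3.125 1.769

after link 1: o_1 = (-3.4641, 2.0000, 2.0000)
after link 2: o_2 = (-2.4641, 2.0000, 4.0000)
after link 3: o_3 = (-3.3301, 2.0000, 4.5000)
after link 4: o_4 = (-4.7631, 2.8660, 3.0179)
after link 5: o_5 = (-6.5997, 3.1248, 1.7689)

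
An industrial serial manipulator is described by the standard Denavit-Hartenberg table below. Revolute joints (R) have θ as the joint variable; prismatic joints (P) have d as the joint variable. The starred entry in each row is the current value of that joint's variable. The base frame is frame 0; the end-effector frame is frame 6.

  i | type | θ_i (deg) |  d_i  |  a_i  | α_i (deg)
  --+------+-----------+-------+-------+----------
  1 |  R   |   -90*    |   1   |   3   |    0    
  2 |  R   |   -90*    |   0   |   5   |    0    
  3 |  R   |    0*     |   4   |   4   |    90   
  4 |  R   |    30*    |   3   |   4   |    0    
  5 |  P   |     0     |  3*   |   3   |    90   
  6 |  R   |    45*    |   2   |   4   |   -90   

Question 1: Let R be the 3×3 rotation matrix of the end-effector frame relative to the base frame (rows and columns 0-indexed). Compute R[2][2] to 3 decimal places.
-0.354

End-effector z-axis (col 2 of R) = (0.6124,0.7071,-0.3536)
R[2][2] = -0.3536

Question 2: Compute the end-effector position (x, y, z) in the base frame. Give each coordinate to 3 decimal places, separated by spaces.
-18.512 5.828 8.182

after link 1: o_1 = (0.0000, -3.0000, 1.0000)
after link 2: o_2 = (-5.0000, -3.0000, 1.0000)
after link 3: o_3 = (-9.0000, -3.0000, 5.0000)
after link 4: o_4 = (-12.4641, -0.0000, 7.0000)
after link 5: o_5 = (-15.0622, 3.0000, 8.5000)
after link 6: o_6 = (-18.5117, 5.8284, 8.1822)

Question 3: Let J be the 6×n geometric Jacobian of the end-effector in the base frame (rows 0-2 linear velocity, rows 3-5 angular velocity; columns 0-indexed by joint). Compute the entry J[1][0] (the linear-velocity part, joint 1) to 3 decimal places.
-18.512

axis z_0 = ẑ; lever o_n−o_0 = (-18.5117,5.8284,8.1822)
cross product → J_v[:, 0] = (-5.8284,-18.5117,0.0000)
J_ω[:, 0] = z_0
entry J[1][0] = -18.5117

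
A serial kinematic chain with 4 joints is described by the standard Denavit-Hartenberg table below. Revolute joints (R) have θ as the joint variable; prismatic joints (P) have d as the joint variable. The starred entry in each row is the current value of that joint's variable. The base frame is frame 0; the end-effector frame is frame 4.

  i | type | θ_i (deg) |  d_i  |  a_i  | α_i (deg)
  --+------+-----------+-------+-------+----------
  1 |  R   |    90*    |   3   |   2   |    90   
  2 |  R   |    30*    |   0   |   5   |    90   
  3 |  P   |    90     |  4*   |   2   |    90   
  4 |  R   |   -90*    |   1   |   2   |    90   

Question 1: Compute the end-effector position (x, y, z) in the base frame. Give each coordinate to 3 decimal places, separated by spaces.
after link 1: o_1 = (0.0000, 2.0000, 3.0000)
after link 2: o_2 = (0.0000, 6.3301, 5.5000)
after link 3: o_3 = (2.0000, 8.3301, 2.0359)
after link 4: o_4 = (2.0000, 8.1962, 4.2679)

2.000 8.196 4.268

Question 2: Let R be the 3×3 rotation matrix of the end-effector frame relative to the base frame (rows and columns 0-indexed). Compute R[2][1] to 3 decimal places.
0.500

End-effector y-axis (col 1 of R) = (0.0000,0.8660,0.5000)
R[2][1] = 0.5000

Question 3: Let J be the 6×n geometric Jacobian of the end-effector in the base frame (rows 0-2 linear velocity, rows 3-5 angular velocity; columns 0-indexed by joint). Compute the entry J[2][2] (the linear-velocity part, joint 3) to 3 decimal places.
-0.866

prismatic axis z_2 = (0.0000,0.5000,-0.8660)
J_v[:, 2] = z_2; J_ω[:, 2] = (0,0,0)
entry J[2][2] = -0.8660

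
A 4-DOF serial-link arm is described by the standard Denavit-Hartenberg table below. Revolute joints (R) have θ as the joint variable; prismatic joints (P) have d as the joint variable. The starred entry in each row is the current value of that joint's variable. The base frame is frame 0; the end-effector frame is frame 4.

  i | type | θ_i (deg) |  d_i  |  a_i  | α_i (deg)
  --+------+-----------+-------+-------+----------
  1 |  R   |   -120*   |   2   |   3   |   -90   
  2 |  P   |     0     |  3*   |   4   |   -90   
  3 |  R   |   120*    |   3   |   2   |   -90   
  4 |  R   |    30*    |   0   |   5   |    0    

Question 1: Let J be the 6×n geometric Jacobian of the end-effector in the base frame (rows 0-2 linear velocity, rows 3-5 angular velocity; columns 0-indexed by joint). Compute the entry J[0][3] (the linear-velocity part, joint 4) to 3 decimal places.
1.250

axis z_3 = (0.8660,0.5000,-0.0000); lever o_n−o_3 = (-2.1651,3.7500,2.5000)
cross product → J_v[:, 3] = (1.2500,-2.1651,4.3301)
J_ω[:, 3] = z_3
entry J[0][3] = 1.2500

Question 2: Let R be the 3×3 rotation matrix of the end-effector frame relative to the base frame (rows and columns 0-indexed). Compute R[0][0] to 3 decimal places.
-0.433

End-effector x-axis (col 0 of R) = (-0.4330,0.7500,0.5000)
R[0][0] = -0.4330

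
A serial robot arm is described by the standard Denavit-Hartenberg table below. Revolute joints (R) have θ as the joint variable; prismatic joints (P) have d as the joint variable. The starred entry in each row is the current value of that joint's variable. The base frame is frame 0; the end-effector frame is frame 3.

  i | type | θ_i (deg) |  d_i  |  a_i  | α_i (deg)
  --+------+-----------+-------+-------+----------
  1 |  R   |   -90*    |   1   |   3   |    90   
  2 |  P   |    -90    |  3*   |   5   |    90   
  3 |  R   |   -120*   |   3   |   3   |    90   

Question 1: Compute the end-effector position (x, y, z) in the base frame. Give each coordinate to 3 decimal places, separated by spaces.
-0.402 -0.000 -2.500

after link 1: o_1 = (0.0000, -3.0000, 1.0000)
after link 2: o_2 = (-3.0000, -3.0000, -4.0000)
after link 3: o_3 = (-0.4019, -0.0000, -2.5000)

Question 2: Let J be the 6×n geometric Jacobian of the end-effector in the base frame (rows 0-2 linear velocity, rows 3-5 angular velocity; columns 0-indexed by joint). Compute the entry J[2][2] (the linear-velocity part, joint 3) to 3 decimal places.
-2.598

axis z_2 = (-0.0000,1.0000,-0.0000); lever o_n−o_2 = (2.5981,3.0000,1.5000)
cross product → J_v[:, 2] = (1.5000,0.0000,-2.5981)
J_ω[:, 2] = z_2
entry J[2][2] = -2.5981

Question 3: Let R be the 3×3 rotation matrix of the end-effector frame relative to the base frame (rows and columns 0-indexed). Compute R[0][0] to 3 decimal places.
0.866

End-effector x-axis (col 0 of R) = (0.8660,0.0000,0.5000)
R[0][0] = 0.8660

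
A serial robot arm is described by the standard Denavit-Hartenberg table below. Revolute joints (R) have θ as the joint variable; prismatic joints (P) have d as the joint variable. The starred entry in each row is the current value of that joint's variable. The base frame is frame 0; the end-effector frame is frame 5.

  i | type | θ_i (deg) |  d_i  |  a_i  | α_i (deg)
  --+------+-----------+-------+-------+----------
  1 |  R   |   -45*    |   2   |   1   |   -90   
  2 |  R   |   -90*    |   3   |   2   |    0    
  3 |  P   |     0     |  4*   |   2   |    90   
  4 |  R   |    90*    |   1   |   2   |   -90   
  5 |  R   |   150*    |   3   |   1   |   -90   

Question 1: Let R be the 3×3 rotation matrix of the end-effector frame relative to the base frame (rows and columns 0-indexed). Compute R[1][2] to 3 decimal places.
End-effector z-axis (col 2 of R) = (-0.9659,0.2588,-0.0000)
R[1][2] = 0.2588

0.259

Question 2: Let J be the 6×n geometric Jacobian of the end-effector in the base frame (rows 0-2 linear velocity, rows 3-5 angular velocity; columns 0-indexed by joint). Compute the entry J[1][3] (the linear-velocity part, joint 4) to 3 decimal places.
axis z_3 = (-0.7071,0.7071,0.0000); lever o_n−o_3 = (0.4483,1.1554,-3.0000)
cross product → J_v[:, 3] = (-2.1213,-2.1213,-1.1340)
J_ω[:, 3] = z_3
entry J[1][3] = -2.1213

-2.121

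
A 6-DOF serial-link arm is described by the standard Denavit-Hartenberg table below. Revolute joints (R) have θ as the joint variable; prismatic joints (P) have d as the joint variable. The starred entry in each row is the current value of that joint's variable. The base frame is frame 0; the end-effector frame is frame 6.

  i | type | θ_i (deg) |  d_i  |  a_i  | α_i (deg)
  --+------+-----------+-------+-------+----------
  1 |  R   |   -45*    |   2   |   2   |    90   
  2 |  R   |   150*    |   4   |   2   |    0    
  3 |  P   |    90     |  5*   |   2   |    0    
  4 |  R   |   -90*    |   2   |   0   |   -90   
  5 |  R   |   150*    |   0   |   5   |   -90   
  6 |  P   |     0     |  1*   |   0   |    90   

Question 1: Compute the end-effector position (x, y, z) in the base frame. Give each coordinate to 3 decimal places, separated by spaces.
after link 1: o_1 = (1.4142, -1.4142, 2.0000)
after link 2: o_2 = (-2.6390, -3.0179, 3.0000)
after link 3: o_3 = (-6.8816, -5.8463, 1.2679)
after link 4: o_4 = (-8.2958, -7.2605, 1.2679)
after link 5: o_5 = (-3.8764, -8.1444, -0.8971)
after link 6: o_6 = (-4.1826, -9.0630, -1.1471)

-4.183 -9.063 -1.147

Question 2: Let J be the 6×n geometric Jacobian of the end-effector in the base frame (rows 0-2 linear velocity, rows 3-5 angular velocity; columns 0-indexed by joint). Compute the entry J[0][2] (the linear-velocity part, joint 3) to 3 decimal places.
prismatic axis z_2 = (-0.7071,-0.7071,0.0000)
J_v[:, 2] = z_2; J_ω[:, 2] = (0,0,0)
entry J[0][2] = -0.7071

-0.707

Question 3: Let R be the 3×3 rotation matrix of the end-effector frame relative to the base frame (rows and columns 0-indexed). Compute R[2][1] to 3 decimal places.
End-effector y-axis (col 1 of R) = (-0.3062,-0.9186,-0.2500)
R[2][1] = -0.2500

-0.250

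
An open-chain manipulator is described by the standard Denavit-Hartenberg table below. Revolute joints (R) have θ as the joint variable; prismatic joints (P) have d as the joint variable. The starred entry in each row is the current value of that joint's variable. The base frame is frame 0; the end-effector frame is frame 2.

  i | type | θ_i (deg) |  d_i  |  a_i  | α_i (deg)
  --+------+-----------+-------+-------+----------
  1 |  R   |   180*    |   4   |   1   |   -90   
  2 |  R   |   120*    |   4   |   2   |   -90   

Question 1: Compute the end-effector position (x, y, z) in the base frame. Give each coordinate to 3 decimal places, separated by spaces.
-0.000 -4.000 2.268

after link 1: o_1 = (-1.0000, 0.0000, 4.0000)
after link 2: o_2 = (-0.0000, -4.0000, 2.2679)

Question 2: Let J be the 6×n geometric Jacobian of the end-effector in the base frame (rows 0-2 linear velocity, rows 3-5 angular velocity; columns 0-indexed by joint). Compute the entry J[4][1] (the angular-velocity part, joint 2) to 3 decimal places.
-1.000

axis z_1 = (-0.0000,-1.0000,0.0000); lever o_n−o_1 = (1.0000,-4.0000,-1.7321)
cross product → J_v[:, 1] = (1.7321,-0.0000,1.0000)
J_ω[:, 1] = z_1
entry J[4][1] = -1.0000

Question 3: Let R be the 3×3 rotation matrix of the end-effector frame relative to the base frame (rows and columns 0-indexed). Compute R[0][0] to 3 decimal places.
End-effector x-axis (col 0 of R) = (0.5000,-0.0000,-0.8660)
R[0][0] = 0.5000

0.500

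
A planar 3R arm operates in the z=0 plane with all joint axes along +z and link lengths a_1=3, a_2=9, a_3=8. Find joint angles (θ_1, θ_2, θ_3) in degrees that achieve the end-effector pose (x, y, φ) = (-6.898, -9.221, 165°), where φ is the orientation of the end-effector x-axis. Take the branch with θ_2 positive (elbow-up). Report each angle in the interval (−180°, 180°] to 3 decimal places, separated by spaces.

-119.996 44.995 -119.999

wrist centre = target − a_3·(cos φ, sin φ) = (0.8294, -11.2916)
cos θ_2 = (128.1871−3²−9²)/(2·3·9) = 0.7072; θ_2 = 44.9950° (elbow-up)
β = atan2(-11.2916,0.8294) = -85.7990°; ψ = atan2(6.3634,9.3645) = 34.1970°
θ_1 = β − ψ = -119.9960°
θ_3 = φ − θ_1 − θ_2 = -119.9990° (wrapped to (-180°,180°])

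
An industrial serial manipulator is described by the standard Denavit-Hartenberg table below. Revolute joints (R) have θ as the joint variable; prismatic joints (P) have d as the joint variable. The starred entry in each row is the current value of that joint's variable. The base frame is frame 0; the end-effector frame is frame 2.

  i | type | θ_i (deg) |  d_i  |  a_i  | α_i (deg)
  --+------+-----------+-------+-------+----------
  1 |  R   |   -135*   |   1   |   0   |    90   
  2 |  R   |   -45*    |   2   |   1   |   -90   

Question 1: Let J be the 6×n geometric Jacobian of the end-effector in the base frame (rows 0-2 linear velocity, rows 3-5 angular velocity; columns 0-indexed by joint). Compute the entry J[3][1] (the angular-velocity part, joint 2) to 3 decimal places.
-0.707

axis z_1 = (-0.7071,0.7071,0.0000); lever o_n−o_1 = (-1.9142,0.9142,-0.7071)
cross product → J_v[:, 1] = (-0.5000,-0.5000,0.7071)
J_ω[:, 1] = z_1
entry J[3][1] = -0.7071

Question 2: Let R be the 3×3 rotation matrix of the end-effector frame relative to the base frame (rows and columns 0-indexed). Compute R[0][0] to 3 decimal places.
-0.500

End-effector x-axis (col 0 of R) = (-0.5000,-0.5000,-0.7071)
R[0][0] = -0.5000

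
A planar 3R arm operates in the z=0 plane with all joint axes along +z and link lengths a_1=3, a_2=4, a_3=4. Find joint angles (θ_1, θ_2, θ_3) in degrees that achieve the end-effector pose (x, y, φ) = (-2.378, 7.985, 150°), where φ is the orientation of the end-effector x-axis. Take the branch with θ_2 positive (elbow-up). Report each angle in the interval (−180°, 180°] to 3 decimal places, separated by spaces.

wrist centre = target − a_3·(cos φ, sin φ) = (1.0861, 5.9850)
cos θ_2 = (36.9998−3²−4²)/(2·3·4) = 0.5000; θ_2 = 60.0004° (elbow-up)
β = atan2(5.9850,1.0861) = 79.7144°; ψ = atan2(3.4641,5.0000) = 34.7153°
θ_1 = β − ψ = 44.9992°
θ_3 = φ − θ_1 − θ_2 = 45.0004° (wrapped to (-180°,180°])

44.999 60.000 45.000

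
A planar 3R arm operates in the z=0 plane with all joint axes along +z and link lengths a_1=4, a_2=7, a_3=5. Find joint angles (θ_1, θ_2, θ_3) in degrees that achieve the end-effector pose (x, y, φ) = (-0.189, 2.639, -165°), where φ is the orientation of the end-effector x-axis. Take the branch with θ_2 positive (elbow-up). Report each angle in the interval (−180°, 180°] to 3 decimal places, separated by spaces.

-44.997 119.994 120.003

wrist centre = target − a_3·(cos φ, sin φ) = (4.6406, 3.9331)
cos θ_2 = (37.0047−4²−7²)/(2·4·7) = -0.4999; θ_2 = 119.9945° (elbow-up)
β = atan2(3.9331,4.6406) = 40.2824°; ψ = atan2(6.0625,0.5006) = 85.2798°
θ_1 = β − ψ = -44.9973°
θ_3 = φ − θ_1 − θ_2 = 120.0029° (wrapped to (-180°,180°])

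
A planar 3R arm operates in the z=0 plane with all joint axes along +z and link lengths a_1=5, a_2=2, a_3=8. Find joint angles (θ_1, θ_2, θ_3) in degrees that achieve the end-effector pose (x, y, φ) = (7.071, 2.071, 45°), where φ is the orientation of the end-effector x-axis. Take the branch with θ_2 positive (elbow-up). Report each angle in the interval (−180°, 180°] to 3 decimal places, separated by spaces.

wrist centre = target − a_3·(cos φ, sin φ) = (1.4141, -3.5859)
cos θ_2 = (14.8582−5²−2²)/(2·5·2) = -0.7071; θ_2 = 134.9988° (elbow-up)
β = atan2(-3.5859,1.4141) = -68.4773°; ψ = atan2(1.4142,3.5858) = 21.5242°
θ_1 = β − ψ = -90.0016°
θ_3 = φ − θ_1 − θ_2 = 0.0027° (wrapped to (-180°,180°])

-90.002 134.999 0.003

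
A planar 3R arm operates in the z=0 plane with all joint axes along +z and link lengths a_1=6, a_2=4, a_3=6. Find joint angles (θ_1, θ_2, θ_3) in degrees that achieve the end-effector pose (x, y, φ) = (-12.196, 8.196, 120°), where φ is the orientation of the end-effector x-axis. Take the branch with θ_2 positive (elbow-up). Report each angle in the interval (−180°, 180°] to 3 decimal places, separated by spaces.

149.997 30.009 -60.006

wrist centre = target − a_3·(cos φ, sin φ) = (-9.1960, 2.9998)
cos θ_2 = (93.5655−6²−4²)/(2·6·4) = 0.8659; θ_2 = 30.0089° (elbow-up)
β = atan2(2.9998,-9.1960) = 161.9330°; ψ = atan2(2.0005,9.4638) = 11.9360°
θ_1 = β − ψ = 149.9971°
θ_3 = φ − θ_1 − θ_2 = -60.0060° (wrapped to (-180°,180°])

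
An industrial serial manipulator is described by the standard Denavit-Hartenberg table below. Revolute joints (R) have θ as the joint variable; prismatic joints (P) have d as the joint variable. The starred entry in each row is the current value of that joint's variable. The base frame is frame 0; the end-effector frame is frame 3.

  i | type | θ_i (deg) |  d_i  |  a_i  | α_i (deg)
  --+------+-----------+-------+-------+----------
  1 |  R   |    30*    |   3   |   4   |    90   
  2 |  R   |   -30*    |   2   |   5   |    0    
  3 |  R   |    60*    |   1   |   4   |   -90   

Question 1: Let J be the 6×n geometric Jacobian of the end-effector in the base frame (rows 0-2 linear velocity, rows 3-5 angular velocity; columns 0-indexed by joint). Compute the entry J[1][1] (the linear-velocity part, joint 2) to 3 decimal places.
0.250

axis z_1 = (0.5000,-0.8660,0.0000); lever o_n−o_1 = (8.2500,1.2990,-0.5000)
cross product → J_v[:, 1] = (0.4330,0.2500,7.7942)
J_ω[:, 1] = z_1
entry J[1][1] = 0.2500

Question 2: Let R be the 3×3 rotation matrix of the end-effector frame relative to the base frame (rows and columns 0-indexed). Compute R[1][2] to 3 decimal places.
End-effector z-axis (col 2 of R) = (-0.4330,-0.2500,0.8660)
R[1][2] = -0.2500

-0.250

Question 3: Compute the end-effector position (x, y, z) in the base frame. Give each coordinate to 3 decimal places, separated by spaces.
11.714 3.299 2.500

after link 1: o_1 = (3.4641, 2.0000, 3.0000)
after link 2: o_2 = (8.2141, 2.4330, 0.5000)
after link 3: o_3 = (11.7141, 3.2990, 2.5000)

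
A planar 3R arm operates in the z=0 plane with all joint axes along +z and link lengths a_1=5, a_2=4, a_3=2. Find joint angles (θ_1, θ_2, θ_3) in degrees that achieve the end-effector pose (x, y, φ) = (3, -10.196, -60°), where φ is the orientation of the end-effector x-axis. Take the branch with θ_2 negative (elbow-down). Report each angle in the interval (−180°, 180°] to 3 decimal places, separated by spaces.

wrist centre = target − a_3·(cos φ, sin φ) = (2.0000, -8.4639)
cos θ_2 = (75.6384−5²−4²)/(2·5·4) = 0.8660; θ_2 = -30.0074° (elbow-down)
β = atan2(-8.4639,2.0000) = -76.7051°; ψ = atan2(-2.0004,8.4638) = -13.2979°
θ_1 = β − ψ = -63.4071°
θ_3 = φ − θ_1 − θ_2 = 33.4145° (wrapped to (-180°,180°])

-63.407 -30.007 33.415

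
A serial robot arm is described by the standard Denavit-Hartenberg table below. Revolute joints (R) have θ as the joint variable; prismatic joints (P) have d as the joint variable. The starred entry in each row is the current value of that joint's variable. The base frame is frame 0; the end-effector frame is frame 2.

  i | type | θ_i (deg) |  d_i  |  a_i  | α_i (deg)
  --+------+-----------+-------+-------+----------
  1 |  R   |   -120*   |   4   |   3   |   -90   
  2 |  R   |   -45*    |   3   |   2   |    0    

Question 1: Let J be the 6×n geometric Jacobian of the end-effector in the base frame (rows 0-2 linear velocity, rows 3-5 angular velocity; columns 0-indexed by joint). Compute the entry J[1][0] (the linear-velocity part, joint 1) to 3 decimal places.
0.391

axis z_0 = ẑ; lever o_n−o_0 = (0.3910,-5.3228,5.4142)
cross product → J_v[:, 0] = (5.3228,0.3910,-0.0000)
J_ω[:, 0] = z_0
entry J[1][0] = 0.3910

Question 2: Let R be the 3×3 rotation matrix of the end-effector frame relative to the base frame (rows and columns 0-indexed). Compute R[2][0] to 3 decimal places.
End-effector x-axis (col 0 of R) = (-0.3536,-0.6124,0.7071)
R[2][0] = 0.7071

0.707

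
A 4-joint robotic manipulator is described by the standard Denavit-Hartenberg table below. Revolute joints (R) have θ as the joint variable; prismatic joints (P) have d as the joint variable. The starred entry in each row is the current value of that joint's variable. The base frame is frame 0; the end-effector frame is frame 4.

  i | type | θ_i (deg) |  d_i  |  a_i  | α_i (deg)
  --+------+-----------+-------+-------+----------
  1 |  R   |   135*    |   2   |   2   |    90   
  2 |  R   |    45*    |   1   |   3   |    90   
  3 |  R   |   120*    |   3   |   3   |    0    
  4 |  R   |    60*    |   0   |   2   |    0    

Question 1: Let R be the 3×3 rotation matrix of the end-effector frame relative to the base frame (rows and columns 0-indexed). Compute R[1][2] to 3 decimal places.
End-effector z-axis (col 2 of R) = (-0.5000,0.5000,-0.7071)
R[1][2] = 0.5000

0.500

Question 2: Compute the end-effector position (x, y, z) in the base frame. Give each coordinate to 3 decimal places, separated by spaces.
-0.120 5.208 -0.475

after link 1: o_1 = (-1.4142, 1.4142, 2.0000)
after link 2: o_2 = (-2.2071, 3.6213, 4.1213)
after link 3: o_3 = (-1.1200, 6.2084, 0.9393)
after link 4: o_4 = (-0.1200, 5.2084, -0.4749)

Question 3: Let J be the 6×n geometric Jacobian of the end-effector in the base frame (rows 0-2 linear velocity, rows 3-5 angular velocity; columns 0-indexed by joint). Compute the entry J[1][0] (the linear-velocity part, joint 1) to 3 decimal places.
axis z_0 = ẑ; lever o_n−o_0 = (-0.1200,5.2084,-0.4749)
cross product → J_v[:, 0] = (-5.2084,-0.1200,0.0000)
J_ω[:, 0] = z_0
entry J[1][0] = -0.1200

-0.120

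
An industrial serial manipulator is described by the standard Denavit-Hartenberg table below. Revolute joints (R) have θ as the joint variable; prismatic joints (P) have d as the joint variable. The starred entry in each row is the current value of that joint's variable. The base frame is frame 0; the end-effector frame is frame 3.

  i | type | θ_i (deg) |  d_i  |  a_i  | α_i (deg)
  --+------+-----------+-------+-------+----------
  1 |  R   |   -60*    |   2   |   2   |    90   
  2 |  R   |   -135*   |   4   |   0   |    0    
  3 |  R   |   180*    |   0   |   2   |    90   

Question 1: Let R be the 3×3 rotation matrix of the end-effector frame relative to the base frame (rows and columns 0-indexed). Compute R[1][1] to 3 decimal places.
-0.500

End-effector y-axis (col 1 of R) = (-0.8660,-0.5000,0.0000)
R[1][1] = -0.5000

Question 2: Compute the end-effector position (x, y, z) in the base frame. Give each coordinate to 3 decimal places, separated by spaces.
-1.757 -4.957 3.414

after link 1: o_1 = (1.0000, -1.7321, 2.0000)
after link 2: o_2 = (-2.4641, -3.7321, 2.0000)
after link 3: o_3 = (-1.7570, -4.9568, 3.4142)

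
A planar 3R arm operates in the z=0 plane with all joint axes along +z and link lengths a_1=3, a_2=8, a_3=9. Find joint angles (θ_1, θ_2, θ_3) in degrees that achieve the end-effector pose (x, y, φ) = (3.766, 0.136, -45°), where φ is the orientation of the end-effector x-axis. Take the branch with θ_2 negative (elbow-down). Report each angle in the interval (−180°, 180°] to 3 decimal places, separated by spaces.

-149.999 -120.002 -134.999

wrist centre = target − a_3·(cos φ, sin φ) = (-2.5980, 6.5000)
cos θ_2 = (48.9989−3²−8²)/(2·3·8) = -0.5000; θ_2 = -120.0015° (elbow-down)
β = atan2(6.5000,-2.5980) = 111.7860°; ψ = atan2(-6.9281,-1.0002) = -98.2148°
θ_1 = β − ψ = 210.0009°
θ_3 = φ − θ_1 − θ_2 = -134.9993° (wrapped to (-180°,180°])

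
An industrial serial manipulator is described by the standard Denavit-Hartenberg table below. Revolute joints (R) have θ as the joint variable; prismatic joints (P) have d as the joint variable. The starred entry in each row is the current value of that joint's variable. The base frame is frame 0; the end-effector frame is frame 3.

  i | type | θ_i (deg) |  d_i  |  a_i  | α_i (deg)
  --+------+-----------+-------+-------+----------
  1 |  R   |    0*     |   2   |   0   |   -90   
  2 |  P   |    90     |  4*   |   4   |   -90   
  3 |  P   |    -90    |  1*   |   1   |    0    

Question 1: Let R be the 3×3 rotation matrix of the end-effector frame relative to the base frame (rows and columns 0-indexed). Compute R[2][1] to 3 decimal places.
-1.000

End-effector y-axis (col 1 of R) = (0.0000,0.0000,-1.0000)
R[2][1] = -1.0000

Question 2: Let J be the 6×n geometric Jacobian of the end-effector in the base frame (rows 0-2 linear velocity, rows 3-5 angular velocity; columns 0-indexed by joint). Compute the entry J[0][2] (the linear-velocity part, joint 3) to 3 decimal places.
-1.000

prismatic axis z_2 = (-1.0000,0.0000,-0.0000)
J_v[:, 2] = z_2; J_ω[:, 2] = (0,0,0)
entry J[0][2] = -1.0000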